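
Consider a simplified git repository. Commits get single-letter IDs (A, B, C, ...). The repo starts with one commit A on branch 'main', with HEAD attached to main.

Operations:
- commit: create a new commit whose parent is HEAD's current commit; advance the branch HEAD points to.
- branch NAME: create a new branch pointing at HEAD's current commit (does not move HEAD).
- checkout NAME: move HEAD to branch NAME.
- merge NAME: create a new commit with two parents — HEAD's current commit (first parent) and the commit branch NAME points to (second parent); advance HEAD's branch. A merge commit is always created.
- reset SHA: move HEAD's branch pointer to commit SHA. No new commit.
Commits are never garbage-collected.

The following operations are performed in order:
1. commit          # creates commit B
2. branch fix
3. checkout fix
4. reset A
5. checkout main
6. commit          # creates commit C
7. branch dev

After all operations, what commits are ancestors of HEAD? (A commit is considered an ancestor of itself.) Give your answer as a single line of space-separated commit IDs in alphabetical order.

Answer: A B C

Derivation:
After op 1 (commit): HEAD=main@B [main=B]
After op 2 (branch): HEAD=main@B [fix=B main=B]
After op 3 (checkout): HEAD=fix@B [fix=B main=B]
After op 4 (reset): HEAD=fix@A [fix=A main=B]
After op 5 (checkout): HEAD=main@B [fix=A main=B]
After op 6 (commit): HEAD=main@C [fix=A main=C]
After op 7 (branch): HEAD=main@C [dev=C fix=A main=C]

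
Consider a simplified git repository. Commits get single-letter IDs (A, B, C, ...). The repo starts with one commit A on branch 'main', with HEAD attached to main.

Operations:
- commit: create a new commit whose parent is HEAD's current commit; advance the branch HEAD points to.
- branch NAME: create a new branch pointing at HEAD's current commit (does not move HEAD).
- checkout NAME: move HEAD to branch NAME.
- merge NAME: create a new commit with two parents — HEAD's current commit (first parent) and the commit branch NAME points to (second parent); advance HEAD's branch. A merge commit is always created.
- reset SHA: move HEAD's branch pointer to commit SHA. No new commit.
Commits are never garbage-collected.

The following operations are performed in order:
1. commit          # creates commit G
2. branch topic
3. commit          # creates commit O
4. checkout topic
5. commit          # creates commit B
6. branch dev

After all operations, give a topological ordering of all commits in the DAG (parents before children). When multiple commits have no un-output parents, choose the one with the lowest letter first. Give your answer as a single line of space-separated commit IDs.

Answer: A G B O

Derivation:
After op 1 (commit): HEAD=main@G [main=G]
After op 2 (branch): HEAD=main@G [main=G topic=G]
After op 3 (commit): HEAD=main@O [main=O topic=G]
After op 4 (checkout): HEAD=topic@G [main=O topic=G]
After op 5 (commit): HEAD=topic@B [main=O topic=B]
After op 6 (branch): HEAD=topic@B [dev=B main=O topic=B]
commit A: parents=[]
commit B: parents=['G']
commit G: parents=['A']
commit O: parents=['G']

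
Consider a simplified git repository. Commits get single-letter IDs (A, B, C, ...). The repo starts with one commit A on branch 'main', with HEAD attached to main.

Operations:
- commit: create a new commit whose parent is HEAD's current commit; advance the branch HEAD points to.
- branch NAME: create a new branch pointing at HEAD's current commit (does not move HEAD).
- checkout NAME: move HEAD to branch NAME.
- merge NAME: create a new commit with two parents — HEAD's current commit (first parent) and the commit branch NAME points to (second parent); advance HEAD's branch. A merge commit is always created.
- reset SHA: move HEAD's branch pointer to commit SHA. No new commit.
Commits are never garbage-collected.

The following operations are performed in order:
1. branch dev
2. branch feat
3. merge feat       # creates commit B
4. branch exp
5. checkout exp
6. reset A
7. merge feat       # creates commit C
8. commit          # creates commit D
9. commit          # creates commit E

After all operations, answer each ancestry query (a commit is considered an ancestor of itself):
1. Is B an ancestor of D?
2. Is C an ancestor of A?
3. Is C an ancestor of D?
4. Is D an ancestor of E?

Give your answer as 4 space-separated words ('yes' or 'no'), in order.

After op 1 (branch): HEAD=main@A [dev=A main=A]
After op 2 (branch): HEAD=main@A [dev=A feat=A main=A]
After op 3 (merge): HEAD=main@B [dev=A feat=A main=B]
After op 4 (branch): HEAD=main@B [dev=A exp=B feat=A main=B]
After op 5 (checkout): HEAD=exp@B [dev=A exp=B feat=A main=B]
After op 6 (reset): HEAD=exp@A [dev=A exp=A feat=A main=B]
After op 7 (merge): HEAD=exp@C [dev=A exp=C feat=A main=B]
After op 8 (commit): HEAD=exp@D [dev=A exp=D feat=A main=B]
After op 9 (commit): HEAD=exp@E [dev=A exp=E feat=A main=B]
ancestors(D) = {A,C,D}; B in? no
ancestors(A) = {A}; C in? no
ancestors(D) = {A,C,D}; C in? yes
ancestors(E) = {A,C,D,E}; D in? yes

Answer: no no yes yes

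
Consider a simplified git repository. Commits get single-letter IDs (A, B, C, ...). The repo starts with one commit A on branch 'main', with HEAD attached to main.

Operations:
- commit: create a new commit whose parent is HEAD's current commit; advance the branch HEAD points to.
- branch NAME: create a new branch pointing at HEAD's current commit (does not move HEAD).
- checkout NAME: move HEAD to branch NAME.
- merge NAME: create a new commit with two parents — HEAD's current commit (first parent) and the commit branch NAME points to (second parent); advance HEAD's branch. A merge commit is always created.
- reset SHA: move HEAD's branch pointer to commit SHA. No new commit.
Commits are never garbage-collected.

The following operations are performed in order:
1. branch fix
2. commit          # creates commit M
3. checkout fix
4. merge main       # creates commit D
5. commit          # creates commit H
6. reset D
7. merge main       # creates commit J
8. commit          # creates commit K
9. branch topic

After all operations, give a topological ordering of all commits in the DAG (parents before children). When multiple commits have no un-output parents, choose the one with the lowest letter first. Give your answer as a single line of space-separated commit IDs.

Answer: A M D H J K

Derivation:
After op 1 (branch): HEAD=main@A [fix=A main=A]
After op 2 (commit): HEAD=main@M [fix=A main=M]
After op 3 (checkout): HEAD=fix@A [fix=A main=M]
After op 4 (merge): HEAD=fix@D [fix=D main=M]
After op 5 (commit): HEAD=fix@H [fix=H main=M]
After op 6 (reset): HEAD=fix@D [fix=D main=M]
After op 7 (merge): HEAD=fix@J [fix=J main=M]
After op 8 (commit): HEAD=fix@K [fix=K main=M]
After op 9 (branch): HEAD=fix@K [fix=K main=M topic=K]
commit A: parents=[]
commit D: parents=['A', 'M']
commit H: parents=['D']
commit J: parents=['D', 'M']
commit K: parents=['J']
commit M: parents=['A']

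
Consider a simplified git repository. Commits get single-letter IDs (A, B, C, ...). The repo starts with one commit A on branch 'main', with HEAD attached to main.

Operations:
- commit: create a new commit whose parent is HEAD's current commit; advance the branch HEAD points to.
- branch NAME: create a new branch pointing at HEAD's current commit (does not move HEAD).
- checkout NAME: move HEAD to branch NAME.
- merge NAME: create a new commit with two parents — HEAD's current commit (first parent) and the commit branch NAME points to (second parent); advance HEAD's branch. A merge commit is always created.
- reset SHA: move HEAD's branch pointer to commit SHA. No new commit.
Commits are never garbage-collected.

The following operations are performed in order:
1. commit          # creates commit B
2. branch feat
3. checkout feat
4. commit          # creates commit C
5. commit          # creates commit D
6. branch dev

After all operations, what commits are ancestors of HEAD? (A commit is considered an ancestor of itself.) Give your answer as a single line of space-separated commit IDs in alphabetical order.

Answer: A B C D

Derivation:
After op 1 (commit): HEAD=main@B [main=B]
After op 2 (branch): HEAD=main@B [feat=B main=B]
After op 3 (checkout): HEAD=feat@B [feat=B main=B]
After op 4 (commit): HEAD=feat@C [feat=C main=B]
After op 5 (commit): HEAD=feat@D [feat=D main=B]
After op 6 (branch): HEAD=feat@D [dev=D feat=D main=B]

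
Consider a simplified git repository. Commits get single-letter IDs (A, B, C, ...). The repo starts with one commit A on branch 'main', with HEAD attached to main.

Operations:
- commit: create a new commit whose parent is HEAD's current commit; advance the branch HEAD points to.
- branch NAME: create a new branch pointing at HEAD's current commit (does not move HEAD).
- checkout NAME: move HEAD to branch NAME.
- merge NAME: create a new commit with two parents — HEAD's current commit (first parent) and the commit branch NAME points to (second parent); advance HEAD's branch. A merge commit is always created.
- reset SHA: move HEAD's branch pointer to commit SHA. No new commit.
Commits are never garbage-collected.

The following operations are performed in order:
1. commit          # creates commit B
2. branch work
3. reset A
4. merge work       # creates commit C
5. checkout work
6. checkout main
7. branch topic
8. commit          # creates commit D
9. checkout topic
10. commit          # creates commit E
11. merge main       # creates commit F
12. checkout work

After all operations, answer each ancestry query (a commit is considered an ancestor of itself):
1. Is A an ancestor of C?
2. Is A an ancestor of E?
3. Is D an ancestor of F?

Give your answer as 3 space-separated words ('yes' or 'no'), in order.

Answer: yes yes yes

Derivation:
After op 1 (commit): HEAD=main@B [main=B]
After op 2 (branch): HEAD=main@B [main=B work=B]
After op 3 (reset): HEAD=main@A [main=A work=B]
After op 4 (merge): HEAD=main@C [main=C work=B]
After op 5 (checkout): HEAD=work@B [main=C work=B]
After op 6 (checkout): HEAD=main@C [main=C work=B]
After op 7 (branch): HEAD=main@C [main=C topic=C work=B]
After op 8 (commit): HEAD=main@D [main=D topic=C work=B]
After op 9 (checkout): HEAD=topic@C [main=D topic=C work=B]
After op 10 (commit): HEAD=topic@E [main=D topic=E work=B]
After op 11 (merge): HEAD=topic@F [main=D topic=F work=B]
After op 12 (checkout): HEAD=work@B [main=D topic=F work=B]
ancestors(C) = {A,B,C}; A in? yes
ancestors(E) = {A,B,C,E}; A in? yes
ancestors(F) = {A,B,C,D,E,F}; D in? yes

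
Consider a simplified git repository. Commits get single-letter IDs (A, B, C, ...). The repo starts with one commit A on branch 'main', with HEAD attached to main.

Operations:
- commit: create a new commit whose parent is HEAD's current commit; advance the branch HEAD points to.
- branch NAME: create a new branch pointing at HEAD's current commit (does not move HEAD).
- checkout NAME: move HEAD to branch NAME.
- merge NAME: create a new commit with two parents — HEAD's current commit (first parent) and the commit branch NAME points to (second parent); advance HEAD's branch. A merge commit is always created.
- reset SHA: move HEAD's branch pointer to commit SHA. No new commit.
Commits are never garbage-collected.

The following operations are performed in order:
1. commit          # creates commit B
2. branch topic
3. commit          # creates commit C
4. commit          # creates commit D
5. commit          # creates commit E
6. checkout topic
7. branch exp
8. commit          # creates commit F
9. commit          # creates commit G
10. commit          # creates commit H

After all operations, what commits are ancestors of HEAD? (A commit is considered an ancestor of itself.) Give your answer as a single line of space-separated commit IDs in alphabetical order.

Answer: A B F G H

Derivation:
After op 1 (commit): HEAD=main@B [main=B]
After op 2 (branch): HEAD=main@B [main=B topic=B]
After op 3 (commit): HEAD=main@C [main=C topic=B]
After op 4 (commit): HEAD=main@D [main=D topic=B]
After op 5 (commit): HEAD=main@E [main=E topic=B]
After op 6 (checkout): HEAD=topic@B [main=E topic=B]
After op 7 (branch): HEAD=topic@B [exp=B main=E topic=B]
After op 8 (commit): HEAD=topic@F [exp=B main=E topic=F]
After op 9 (commit): HEAD=topic@G [exp=B main=E topic=G]
After op 10 (commit): HEAD=topic@H [exp=B main=E topic=H]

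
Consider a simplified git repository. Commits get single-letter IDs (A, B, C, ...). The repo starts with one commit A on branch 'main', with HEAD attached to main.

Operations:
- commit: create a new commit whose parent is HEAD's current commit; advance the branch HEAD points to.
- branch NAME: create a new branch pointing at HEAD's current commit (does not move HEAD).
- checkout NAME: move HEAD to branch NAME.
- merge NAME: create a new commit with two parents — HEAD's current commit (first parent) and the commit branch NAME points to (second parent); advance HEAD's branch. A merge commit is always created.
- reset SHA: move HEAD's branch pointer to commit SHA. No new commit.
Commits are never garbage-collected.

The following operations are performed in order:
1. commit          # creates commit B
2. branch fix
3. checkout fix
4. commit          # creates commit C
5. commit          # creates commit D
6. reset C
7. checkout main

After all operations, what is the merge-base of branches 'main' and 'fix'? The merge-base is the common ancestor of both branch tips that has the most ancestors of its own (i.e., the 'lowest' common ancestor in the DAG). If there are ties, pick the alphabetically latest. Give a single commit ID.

After op 1 (commit): HEAD=main@B [main=B]
After op 2 (branch): HEAD=main@B [fix=B main=B]
After op 3 (checkout): HEAD=fix@B [fix=B main=B]
After op 4 (commit): HEAD=fix@C [fix=C main=B]
After op 5 (commit): HEAD=fix@D [fix=D main=B]
After op 6 (reset): HEAD=fix@C [fix=C main=B]
After op 7 (checkout): HEAD=main@B [fix=C main=B]
ancestors(main=B): ['A', 'B']
ancestors(fix=C): ['A', 'B', 'C']
common: ['A', 'B']

Answer: B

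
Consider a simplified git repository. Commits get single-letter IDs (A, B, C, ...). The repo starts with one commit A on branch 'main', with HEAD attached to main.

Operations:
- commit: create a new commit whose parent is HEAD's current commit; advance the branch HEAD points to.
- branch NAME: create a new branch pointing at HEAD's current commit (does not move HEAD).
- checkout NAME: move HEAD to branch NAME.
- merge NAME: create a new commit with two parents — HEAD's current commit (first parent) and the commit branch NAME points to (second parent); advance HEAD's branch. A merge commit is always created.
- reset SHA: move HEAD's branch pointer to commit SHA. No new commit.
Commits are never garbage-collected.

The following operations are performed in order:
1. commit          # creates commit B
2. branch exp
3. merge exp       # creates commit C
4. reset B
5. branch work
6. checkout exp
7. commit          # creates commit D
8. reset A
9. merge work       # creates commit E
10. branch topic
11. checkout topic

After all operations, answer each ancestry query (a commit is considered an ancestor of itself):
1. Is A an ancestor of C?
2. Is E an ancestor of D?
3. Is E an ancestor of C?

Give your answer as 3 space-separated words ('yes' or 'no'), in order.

After op 1 (commit): HEAD=main@B [main=B]
After op 2 (branch): HEAD=main@B [exp=B main=B]
After op 3 (merge): HEAD=main@C [exp=B main=C]
After op 4 (reset): HEAD=main@B [exp=B main=B]
After op 5 (branch): HEAD=main@B [exp=B main=B work=B]
After op 6 (checkout): HEAD=exp@B [exp=B main=B work=B]
After op 7 (commit): HEAD=exp@D [exp=D main=B work=B]
After op 8 (reset): HEAD=exp@A [exp=A main=B work=B]
After op 9 (merge): HEAD=exp@E [exp=E main=B work=B]
After op 10 (branch): HEAD=exp@E [exp=E main=B topic=E work=B]
After op 11 (checkout): HEAD=topic@E [exp=E main=B topic=E work=B]
ancestors(C) = {A,B,C}; A in? yes
ancestors(D) = {A,B,D}; E in? no
ancestors(C) = {A,B,C}; E in? no

Answer: yes no no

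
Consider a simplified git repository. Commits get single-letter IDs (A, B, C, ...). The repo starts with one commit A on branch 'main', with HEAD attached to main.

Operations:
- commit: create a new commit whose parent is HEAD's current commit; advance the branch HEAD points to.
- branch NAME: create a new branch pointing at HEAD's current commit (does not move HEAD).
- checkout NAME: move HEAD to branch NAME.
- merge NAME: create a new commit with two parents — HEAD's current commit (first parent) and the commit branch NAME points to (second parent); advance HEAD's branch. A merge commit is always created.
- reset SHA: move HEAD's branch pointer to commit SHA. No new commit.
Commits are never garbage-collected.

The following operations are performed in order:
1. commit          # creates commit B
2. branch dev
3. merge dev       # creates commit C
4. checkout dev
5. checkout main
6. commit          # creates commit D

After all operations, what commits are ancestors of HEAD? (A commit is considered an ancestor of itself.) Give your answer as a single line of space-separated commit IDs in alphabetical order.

After op 1 (commit): HEAD=main@B [main=B]
After op 2 (branch): HEAD=main@B [dev=B main=B]
After op 3 (merge): HEAD=main@C [dev=B main=C]
After op 4 (checkout): HEAD=dev@B [dev=B main=C]
After op 5 (checkout): HEAD=main@C [dev=B main=C]
After op 6 (commit): HEAD=main@D [dev=B main=D]

Answer: A B C D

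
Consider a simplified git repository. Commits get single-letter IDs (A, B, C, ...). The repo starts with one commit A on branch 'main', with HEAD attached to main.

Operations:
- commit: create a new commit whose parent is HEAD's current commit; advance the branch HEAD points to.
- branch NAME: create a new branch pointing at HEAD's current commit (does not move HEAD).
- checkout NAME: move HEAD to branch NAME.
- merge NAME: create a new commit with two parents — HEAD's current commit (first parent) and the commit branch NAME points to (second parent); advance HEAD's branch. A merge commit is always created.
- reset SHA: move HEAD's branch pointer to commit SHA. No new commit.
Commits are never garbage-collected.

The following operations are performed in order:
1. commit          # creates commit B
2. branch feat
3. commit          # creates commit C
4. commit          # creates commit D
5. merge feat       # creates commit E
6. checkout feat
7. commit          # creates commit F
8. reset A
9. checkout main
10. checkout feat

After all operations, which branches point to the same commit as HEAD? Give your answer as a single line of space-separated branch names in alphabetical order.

Answer: feat

Derivation:
After op 1 (commit): HEAD=main@B [main=B]
After op 2 (branch): HEAD=main@B [feat=B main=B]
After op 3 (commit): HEAD=main@C [feat=B main=C]
After op 4 (commit): HEAD=main@D [feat=B main=D]
After op 5 (merge): HEAD=main@E [feat=B main=E]
After op 6 (checkout): HEAD=feat@B [feat=B main=E]
After op 7 (commit): HEAD=feat@F [feat=F main=E]
After op 8 (reset): HEAD=feat@A [feat=A main=E]
After op 9 (checkout): HEAD=main@E [feat=A main=E]
After op 10 (checkout): HEAD=feat@A [feat=A main=E]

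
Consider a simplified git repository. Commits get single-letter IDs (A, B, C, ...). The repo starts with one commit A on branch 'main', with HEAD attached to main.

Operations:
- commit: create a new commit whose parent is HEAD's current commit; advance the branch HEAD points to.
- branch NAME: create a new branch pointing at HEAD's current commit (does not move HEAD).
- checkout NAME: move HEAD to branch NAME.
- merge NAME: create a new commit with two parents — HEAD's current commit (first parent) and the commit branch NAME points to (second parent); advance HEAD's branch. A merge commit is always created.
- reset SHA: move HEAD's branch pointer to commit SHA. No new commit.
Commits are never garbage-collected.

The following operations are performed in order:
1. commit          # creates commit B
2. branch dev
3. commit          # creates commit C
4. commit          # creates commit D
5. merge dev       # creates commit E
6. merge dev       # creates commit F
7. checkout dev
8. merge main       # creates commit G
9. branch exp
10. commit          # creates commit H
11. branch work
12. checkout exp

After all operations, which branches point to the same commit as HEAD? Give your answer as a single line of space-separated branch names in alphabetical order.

After op 1 (commit): HEAD=main@B [main=B]
After op 2 (branch): HEAD=main@B [dev=B main=B]
After op 3 (commit): HEAD=main@C [dev=B main=C]
After op 4 (commit): HEAD=main@D [dev=B main=D]
After op 5 (merge): HEAD=main@E [dev=B main=E]
After op 6 (merge): HEAD=main@F [dev=B main=F]
After op 7 (checkout): HEAD=dev@B [dev=B main=F]
After op 8 (merge): HEAD=dev@G [dev=G main=F]
After op 9 (branch): HEAD=dev@G [dev=G exp=G main=F]
After op 10 (commit): HEAD=dev@H [dev=H exp=G main=F]
After op 11 (branch): HEAD=dev@H [dev=H exp=G main=F work=H]
After op 12 (checkout): HEAD=exp@G [dev=H exp=G main=F work=H]

Answer: exp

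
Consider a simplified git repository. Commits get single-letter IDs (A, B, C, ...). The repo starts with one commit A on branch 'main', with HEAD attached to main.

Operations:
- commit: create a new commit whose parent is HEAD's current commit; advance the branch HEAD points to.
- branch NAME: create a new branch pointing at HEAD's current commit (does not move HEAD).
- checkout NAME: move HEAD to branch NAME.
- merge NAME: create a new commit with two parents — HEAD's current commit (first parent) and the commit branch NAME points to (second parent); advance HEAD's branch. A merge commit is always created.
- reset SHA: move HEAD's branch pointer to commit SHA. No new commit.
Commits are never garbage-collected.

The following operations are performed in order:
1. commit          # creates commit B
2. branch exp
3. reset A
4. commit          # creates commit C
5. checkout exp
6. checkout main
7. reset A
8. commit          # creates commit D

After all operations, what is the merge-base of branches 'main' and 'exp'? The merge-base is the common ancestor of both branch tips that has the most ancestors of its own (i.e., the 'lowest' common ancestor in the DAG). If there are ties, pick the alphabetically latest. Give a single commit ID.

Answer: A

Derivation:
After op 1 (commit): HEAD=main@B [main=B]
After op 2 (branch): HEAD=main@B [exp=B main=B]
After op 3 (reset): HEAD=main@A [exp=B main=A]
After op 4 (commit): HEAD=main@C [exp=B main=C]
After op 5 (checkout): HEAD=exp@B [exp=B main=C]
After op 6 (checkout): HEAD=main@C [exp=B main=C]
After op 7 (reset): HEAD=main@A [exp=B main=A]
After op 8 (commit): HEAD=main@D [exp=B main=D]
ancestors(main=D): ['A', 'D']
ancestors(exp=B): ['A', 'B']
common: ['A']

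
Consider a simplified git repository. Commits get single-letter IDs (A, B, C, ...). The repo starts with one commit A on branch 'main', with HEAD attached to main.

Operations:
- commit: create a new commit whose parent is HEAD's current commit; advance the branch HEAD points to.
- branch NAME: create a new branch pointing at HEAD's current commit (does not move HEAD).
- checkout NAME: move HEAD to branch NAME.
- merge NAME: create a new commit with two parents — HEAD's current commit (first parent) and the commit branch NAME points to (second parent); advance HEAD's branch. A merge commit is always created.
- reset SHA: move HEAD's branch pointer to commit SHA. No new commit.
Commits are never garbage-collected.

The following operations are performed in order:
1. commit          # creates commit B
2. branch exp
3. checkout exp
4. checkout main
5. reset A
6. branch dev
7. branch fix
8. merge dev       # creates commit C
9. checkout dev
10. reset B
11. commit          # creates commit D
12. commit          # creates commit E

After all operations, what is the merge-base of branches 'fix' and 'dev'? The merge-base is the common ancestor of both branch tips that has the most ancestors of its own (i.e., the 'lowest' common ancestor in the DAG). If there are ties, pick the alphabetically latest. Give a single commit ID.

After op 1 (commit): HEAD=main@B [main=B]
After op 2 (branch): HEAD=main@B [exp=B main=B]
After op 3 (checkout): HEAD=exp@B [exp=B main=B]
After op 4 (checkout): HEAD=main@B [exp=B main=B]
After op 5 (reset): HEAD=main@A [exp=B main=A]
After op 6 (branch): HEAD=main@A [dev=A exp=B main=A]
After op 7 (branch): HEAD=main@A [dev=A exp=B fix=A main=A]
After op 8 (merge): HEAD=main@C [dev=A exp=B fix=A main=C]
After op 9 (checkout): HEAD=dev@A [dev=A exp=B fix=A main=C]
After op 10 (reset): HEAD=dev@B [dev=B exp=B fix=A main=C]
After op 11 (commit): HEAD=dev@D [dev=D exp=B fix=A main=C]
After op 12 (commit): HEAD=dev@E [dev=E exp=B fix=A main=C]
ancestors(fix=A): ['A']
ancestors(dev=E): ['A', 'B', 'D', 'E']
common: ['A']

Answer: A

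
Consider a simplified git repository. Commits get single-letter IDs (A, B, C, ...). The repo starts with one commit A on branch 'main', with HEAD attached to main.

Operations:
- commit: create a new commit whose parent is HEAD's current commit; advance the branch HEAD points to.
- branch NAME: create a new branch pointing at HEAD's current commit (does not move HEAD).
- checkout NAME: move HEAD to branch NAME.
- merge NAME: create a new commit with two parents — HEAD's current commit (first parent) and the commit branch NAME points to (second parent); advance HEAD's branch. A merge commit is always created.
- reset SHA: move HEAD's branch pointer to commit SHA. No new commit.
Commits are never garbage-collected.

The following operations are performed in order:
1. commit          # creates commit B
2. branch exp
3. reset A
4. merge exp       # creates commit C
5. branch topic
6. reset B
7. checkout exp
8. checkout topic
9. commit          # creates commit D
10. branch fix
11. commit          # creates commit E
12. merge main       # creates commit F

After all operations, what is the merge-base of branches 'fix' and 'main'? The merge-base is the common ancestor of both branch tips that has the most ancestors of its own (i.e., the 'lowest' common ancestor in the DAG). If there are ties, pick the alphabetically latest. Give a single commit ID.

Answer: B

Derivation:
After op 1 (commit): HEAD=main@B [main=B]
After op 2 (branch): HEAD=main@B [exp=B main=B]
After op 3 (reset): HEAD=main@A [exp=B main=A]
After op 4 (merge): HEAD=main@C [exp=B main=C]
After op 5 (branch): HEAD=main@C [exp=B main=C topic=C]
After op 6 (reset): HEAD=main@B [exp=B main=B topic=C]
After op 7 (checkout): HEAD=exp@B [exp=B main=B topic=C]
After op 8 (checkout): HEAD=topic@C [exp=B main=B topic=C]
After op 9 (commit): HEAD=topic@D [exp=B main=B topic=D]
After op 10 (branch): HEAD=topic@D [exp=B fix=D main=B topic=D]
After op 11 (commit): HEAD=topic@E [exp=B fix=D main=B topic=E]
After op 12 (merge): HEAD=topic@F [exp=B fix=D main=B topic=F]
ancestors(fix=D): ['A', 'B', 'C', 'D']
ancestors(main=B): ['A', 'B']
common: ['A', 'B']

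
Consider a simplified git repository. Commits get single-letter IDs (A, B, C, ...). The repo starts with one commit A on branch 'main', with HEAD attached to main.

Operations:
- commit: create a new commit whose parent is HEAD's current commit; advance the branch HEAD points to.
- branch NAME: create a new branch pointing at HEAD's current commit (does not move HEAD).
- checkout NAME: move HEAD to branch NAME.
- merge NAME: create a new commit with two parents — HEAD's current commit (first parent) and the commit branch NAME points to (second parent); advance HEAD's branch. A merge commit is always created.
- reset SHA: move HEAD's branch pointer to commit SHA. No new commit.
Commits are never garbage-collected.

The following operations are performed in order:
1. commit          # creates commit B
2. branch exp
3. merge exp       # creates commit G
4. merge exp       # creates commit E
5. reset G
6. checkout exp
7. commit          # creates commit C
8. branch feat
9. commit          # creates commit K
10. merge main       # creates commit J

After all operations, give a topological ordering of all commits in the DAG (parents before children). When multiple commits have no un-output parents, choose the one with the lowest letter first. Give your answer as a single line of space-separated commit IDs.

Answer: A B C G E K J

Derivation:
After op 1 (commit): HEAD=main@B [main=B]
After op 2 (branch): HEAD=main@B [exp=B main=B]
After op 3 (merge): HEAD=main@G [exp=B main=G]
After op 4 (merge): HEAD=main@E [exp=B main=E]
After op 5 (reset): HEAD=main@G [exp=B main=G]
After op 6 (checkout): HEAD=exp@B [exp=B main=G]
After op 7 (commit): HEAD=exp@C [exp=C main=G]
After op 8 (branch): HEAD=exp@C [exp=C feat=C main=G]
After op 9 (commit): HEAD=exp@K [exp=K feat=C main=G]
After op 10 (merge): HEAD=exp@J [exp=J feat=C main=G]
commit A: parents=[]
commit B: parents=['A']
commit C: parents=['B']
commit E: parents=['G', 'B']
commit G: parents=['B', 'B']
commit J: parents=['K', 'G']
commit K: parents=['C']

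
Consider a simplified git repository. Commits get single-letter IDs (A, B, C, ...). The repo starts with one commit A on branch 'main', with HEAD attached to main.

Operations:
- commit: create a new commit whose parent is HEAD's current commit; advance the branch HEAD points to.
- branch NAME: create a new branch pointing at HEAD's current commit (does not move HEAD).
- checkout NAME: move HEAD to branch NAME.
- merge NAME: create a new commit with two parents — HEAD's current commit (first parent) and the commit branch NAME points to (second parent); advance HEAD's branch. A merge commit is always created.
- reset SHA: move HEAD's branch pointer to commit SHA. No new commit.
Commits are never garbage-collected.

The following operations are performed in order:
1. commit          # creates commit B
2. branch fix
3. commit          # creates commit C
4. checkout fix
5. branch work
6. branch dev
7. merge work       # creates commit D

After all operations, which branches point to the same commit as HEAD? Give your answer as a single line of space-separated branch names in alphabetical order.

After op 1 (commit): HEAD=main@B [main=B]
After op 2 (branch): HEAD=main@B [fix=B main=B]
After op 3 (commit): HEAD=main@C [fix=B main=C]
After op 4 (checkout): HEAD=fix@B [fix=B main=C]
After op 5 (branch): HEAD=fix@B [fix=B main=C work=B]
After op 6 (branch): HEAD=fix@B [dev=B fix=B main=C work=B]
After op 7 (merge): HEAD=fix@D [dev=B fix=D main=C work=B]

Answer: fix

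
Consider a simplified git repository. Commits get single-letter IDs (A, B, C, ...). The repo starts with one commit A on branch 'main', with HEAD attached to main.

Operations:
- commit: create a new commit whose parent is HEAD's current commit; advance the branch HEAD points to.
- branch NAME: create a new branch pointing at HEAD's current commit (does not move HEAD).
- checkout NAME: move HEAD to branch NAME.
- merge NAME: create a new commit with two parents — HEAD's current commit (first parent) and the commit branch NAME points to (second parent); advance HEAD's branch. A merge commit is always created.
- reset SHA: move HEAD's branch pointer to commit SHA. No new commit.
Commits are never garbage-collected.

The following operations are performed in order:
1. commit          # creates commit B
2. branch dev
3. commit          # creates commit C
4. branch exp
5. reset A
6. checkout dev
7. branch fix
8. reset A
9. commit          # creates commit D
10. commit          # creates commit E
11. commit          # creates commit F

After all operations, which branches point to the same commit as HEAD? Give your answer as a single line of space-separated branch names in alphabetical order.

After op 1 (commit): HEAD=main@B [main=B]
After op 2 (branch): HEAD=main@B [dev=B main=B]
After op 3 (commit): HEAD=main@C [dev=B main=C]
After op 4 (branch): HEAD=main@C [dev=B exp=C main=C]
After op 5 (reset): HEAD=main@A [dev=B exp=C main=A]
After op 6 (checkout): HEAD=dev@B [dev=B exp=C main=A]
After op 7 (branch): HEAD=dev@B [dev=B exp=C fix=B main=A]
After op 8 (reset): HEAD=dev@A [dev=A exp=C fix=B main=A]
After op 9 (commit): HEAD=dev@D [dev=D exp=C fix=B main=A]
After op 10 (commit): HEAD=dev@E [dev=E exp=C fix=B main=A]
After op 11 (commit): HEAD=dev@F [dev=F exp=C fix=B main=A]

Answer: dev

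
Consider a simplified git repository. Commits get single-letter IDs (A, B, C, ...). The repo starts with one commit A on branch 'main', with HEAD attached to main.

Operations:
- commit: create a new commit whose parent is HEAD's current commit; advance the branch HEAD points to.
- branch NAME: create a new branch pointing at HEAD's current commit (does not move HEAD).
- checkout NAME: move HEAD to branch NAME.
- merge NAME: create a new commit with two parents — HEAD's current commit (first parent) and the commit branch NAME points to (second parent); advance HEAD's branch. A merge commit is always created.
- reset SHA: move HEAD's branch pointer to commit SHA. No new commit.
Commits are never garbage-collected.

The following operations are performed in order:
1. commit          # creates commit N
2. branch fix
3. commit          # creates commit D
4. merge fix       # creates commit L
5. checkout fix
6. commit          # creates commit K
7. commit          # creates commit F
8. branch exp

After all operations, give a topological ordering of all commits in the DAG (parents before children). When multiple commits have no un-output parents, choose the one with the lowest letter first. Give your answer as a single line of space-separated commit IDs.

After op 1 (commit): HEAD=main@N [main=N]
After op 2 (branch): HEAD=main@N [fix=N main=N]
After op 3 (commit): HEAD=main@D [fix=N main=D]
After op 4 (merge): HEAD=main@L [fix=N main=L]
After op 5 (checkout): HEAD=fix@N [fix=N main=L]
After op 6 (commit): HEAD=fix@K [fix=K main=L]
After op 7 (commit): HEAD=fix@F [fix=F main=L]
After op 8 (branch): HEAD=fix@F [exp=F fix=F main=L]
commit A: parents=[]
commit D: parents=['N']
commit F: parents=['K']
commit K: parents=['N']
commit L: parents=['D', 'N']
commit N: parents=['A']

Answer: A N D K F L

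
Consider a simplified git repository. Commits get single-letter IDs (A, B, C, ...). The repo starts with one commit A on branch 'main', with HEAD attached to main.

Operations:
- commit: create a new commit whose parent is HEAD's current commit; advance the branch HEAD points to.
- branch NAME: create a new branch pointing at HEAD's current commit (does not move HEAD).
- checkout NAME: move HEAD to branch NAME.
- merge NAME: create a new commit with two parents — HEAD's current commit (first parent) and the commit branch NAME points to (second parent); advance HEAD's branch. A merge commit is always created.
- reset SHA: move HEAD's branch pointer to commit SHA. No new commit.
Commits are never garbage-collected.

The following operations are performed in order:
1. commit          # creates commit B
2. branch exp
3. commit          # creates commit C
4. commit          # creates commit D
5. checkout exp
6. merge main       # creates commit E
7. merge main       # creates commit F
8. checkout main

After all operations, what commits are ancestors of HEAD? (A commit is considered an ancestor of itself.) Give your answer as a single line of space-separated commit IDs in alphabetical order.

Answer: A B C D

Derivation:
After op 1 (commit): HEAD=main@B [main=B]
After op 2 (branch): HEAD=main@B [exp=B main=B]
After op 3 (commit): HEAD=main@C [exp=B main=C]
After op 4 (commit): HEAD=main@D [exp=B main=D]
After op 5 (checkout): HEAD=exp@B [exp=B main=D]
After op 6 (merge): HEAD=exp@E [exp=E main=D]
After op 7 (merge): HEAD=exp@F [exp=F main=D]
After op 8 (checkout): HEAD=main@D [exp=F main=D]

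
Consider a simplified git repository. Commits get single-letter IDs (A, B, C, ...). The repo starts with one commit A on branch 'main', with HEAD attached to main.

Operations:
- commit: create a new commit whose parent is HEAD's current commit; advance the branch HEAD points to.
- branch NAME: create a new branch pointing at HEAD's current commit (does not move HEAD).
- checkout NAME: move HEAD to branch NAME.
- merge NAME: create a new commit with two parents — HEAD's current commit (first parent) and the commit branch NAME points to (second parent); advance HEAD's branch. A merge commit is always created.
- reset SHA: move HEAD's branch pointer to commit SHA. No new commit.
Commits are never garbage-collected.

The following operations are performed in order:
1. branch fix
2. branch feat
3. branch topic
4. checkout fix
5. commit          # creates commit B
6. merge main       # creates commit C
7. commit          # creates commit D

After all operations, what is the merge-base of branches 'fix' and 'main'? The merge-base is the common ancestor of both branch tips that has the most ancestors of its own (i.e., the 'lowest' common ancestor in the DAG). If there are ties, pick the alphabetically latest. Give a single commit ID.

Answer: A

Derivation:
After op 1 (branch): HEAD=main@A [fix=A main=A]
After op 2 (branch): HEAD=main@A [feat=A fix=A main=A]
After op 3 (branch): HEAD=main@A [feat=A fix=A main=A topic=A]
After op 4 (checkout): HEAD=fix@A [feat=A fix=A main=A topic=A]
After op 5 (commit): HEAD=fix@B [feat=A fix=B main=A topic=A]
After op 6 (merge): HEAD=fix@C [feat=A fix=C main=A topic=A]
After op 7 (commit): HEAD=fix@D [feat=A fix=D main=A topic=A]
ancestors(fix=D): ['A', 'B', 'C', 'D']
ancestors(main=A): ['A']
common: ['A']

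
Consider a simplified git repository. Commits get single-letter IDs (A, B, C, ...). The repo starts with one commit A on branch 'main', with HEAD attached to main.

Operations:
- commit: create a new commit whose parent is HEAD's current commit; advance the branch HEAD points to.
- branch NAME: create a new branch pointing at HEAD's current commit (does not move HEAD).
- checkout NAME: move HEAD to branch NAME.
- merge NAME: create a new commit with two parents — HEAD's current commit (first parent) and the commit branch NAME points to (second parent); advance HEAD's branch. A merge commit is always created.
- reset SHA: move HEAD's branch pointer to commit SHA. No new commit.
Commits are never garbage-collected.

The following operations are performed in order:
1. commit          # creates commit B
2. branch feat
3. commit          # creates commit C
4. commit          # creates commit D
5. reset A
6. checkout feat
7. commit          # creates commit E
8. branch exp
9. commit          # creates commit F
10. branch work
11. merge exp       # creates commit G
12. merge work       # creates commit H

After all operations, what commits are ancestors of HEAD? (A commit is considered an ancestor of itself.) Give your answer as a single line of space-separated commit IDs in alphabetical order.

Answer: A B E F G H

Derivation:
After op 1 (commit): HEAD=main@B [main=B]
After op 2 (branch): HEAD=main@B [feat=B main=B]
After op 3 (commit): HEAD=main@C [feat=B main=C]
After op 4 (commit): HEAD=main@D [feat=B main=D]
After op 5 (reset): HEAD=main@A [feat=B main=A]
After op 6 (checkout): HEAD=feat@B [feat=B main=A]
After op 7 (commit): HEAD=feat@E [feat=E main=A]
After op 8 (branch): HEAD=feat@E [exp=E feat=E main=A]
After op 9 (commit): HEAD=feat@F [exp=E feat=F main=A]
After op 10 (branch): HEAD=feat@F [exp=E feat=F main=A work=F]
After op 11 (merge): HEAD=feat@G [exp=E feat=G main=A work=F]
After op 12 (merge): HEAD=feat@H [exp=E feat=H main=A work=F]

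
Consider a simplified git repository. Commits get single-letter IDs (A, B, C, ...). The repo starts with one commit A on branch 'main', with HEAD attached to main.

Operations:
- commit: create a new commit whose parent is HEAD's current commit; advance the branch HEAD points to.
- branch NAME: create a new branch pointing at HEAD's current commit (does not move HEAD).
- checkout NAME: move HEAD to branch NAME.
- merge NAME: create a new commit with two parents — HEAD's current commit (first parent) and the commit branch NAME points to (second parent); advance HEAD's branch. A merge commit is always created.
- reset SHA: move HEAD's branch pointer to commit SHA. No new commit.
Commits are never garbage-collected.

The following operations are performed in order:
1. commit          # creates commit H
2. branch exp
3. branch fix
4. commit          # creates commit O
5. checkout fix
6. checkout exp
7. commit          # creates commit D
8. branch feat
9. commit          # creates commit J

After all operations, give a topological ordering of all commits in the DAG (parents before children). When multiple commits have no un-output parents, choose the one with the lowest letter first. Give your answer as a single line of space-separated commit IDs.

Answer: A H D J O

Derivation:
After op 1 (commit): HEAD=main@H [main=H]
After op 2 (branch): HEAD=main@H [exp=H main=H]
After op 3 (branch): HEAD=main@H [exp=H fix=H main=H]
After op 4 (commit): HEAD=main@O [exp=H fix=H main=O]
After op 5 (checkout): HEAD=fix@H [exp=H fix=H main=O]
After op 6 (checkout): HEAD=exp@H [exp=H fix=H main=O]
After op 7 (commit): HEAD=exp@D [exp=D fix=H main=O]
After op 8 (branch): HEAD=exp@D [exp=D feat=D fix=H main=O]
After op 9 (commit): HEAD=exp@J [exp=J feat=D fix=H main=O]
commit A: parents=[]
commit D: parents=['H']
commit H: parents=['A']
commit J: parents=['D']
commit O: parents=['H']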